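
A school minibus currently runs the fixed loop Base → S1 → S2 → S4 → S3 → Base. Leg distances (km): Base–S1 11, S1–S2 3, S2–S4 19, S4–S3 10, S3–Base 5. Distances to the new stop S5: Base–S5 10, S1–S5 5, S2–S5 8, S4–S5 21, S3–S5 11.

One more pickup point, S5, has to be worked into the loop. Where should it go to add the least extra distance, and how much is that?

Insertion cost between consecutive stops i–j is d(i,S5) + d(S5,j) − d(i,j):
  between Base and S1: 10 + 5 − 11 = 4
  between S1 and S2: 5 + 8 − 3 = 10
  between S2 and S4: 8 + 21 − 19 = 10
  between S4 and S3: 21 + 11 − 10 = 22
  between S3 and Base: 11 + 10 − 5 = 16
Cheapest insertion is between Base and S1, adding 4.
New total = 48 + 4 = 52.

Adding 4 km by placing S5 on the Base–S1 leg.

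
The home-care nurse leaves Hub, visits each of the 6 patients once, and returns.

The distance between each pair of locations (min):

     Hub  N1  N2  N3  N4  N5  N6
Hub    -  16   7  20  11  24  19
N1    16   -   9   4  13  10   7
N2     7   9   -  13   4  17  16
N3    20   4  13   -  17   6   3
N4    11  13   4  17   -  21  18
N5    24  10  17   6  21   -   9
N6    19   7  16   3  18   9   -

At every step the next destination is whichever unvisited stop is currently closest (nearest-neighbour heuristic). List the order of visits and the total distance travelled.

From Hub: distances to unvisited — N2=7, N4=11, N1=16, N6=19, N3=20, N5=24. Nearest is N2 (7).
From N2: distances to unvisited — N4=4, N1=9, N3=13, N6=16, N5=17. Nearest is N4 (4).
From N4: distances to unvisited — N1=13, N3=17, N6=18, N5=21. Nearest is N1 (13).
From N1: distances to unvisited — N3=4, N6=7, N5=10. Nearest is N3 (4).
From N3: distances to unvisited — N6=3, N5=6. Nearest is N6 (3).
From N6: distances to unvisited — N5=9. Nearest is N5 (9).
Return N5→Hub: 24.
Total = 7 + 4 + 13 + 4 + 3 + 9 + 24 = 64.

64 min along Hub → N2 → N4 → N1 → N3 → N6 → N5 → Hub.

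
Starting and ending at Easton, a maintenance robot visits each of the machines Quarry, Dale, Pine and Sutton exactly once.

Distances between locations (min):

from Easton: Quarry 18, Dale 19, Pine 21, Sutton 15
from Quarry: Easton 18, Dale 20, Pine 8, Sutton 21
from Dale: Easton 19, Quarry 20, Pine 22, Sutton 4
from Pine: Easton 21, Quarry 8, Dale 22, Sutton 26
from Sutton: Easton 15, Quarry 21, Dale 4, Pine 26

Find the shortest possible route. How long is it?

With 4 stops there are 4!/2 = 12 distinct round trips (a route and its reverse cost the same).
Easton - Quarry - Dale - Pine - Sutton - Easton: 18+20+22+26+15 = 101
Easton - Quarry - Dale - Sutton - Pine - Easton: 18+20+4+26+21 = 89
Easton - Quarry - Pine - Dale - Sutton - Easton: 18+8+22+4+15 = 67
Easton - Quarry - Pine - Sutton - Dale - Easton: 18+8+26+4+19 = 75
Easton - Quarry - Sutton - Dale - Pine - Easton: 18+21+4+22+21 = 86
Easton - Quarry - Sutton - Pine - Dale - Easton: 18+21+26+22+19 = 106
Easton - Dale - Quarry - Pine - Sutton - Easton: 19+20+8+26+15 = 88
Easton - Dale - Quarry - Sutton - Pine - Easton: 19+20+21+26+21 = 107
Easton - Dale - Pine - Quarry - Sutton - Easton: 19+22+8+21+15 = 85
Easton - Dale - Sutton - Quarry - Pine - Easton: 19+4+21+8+21 = 73
Easton - Pine - Quarry - Dale - Sutton - Easton: 21+8+20+4+15 = 68
Easton - Pine - Dale - Quarry - Sutton - Easton: 21+22+20+21+15 = 99
The minimum is 67.
One optimal route: Easton → Quarry → Pine → Dale → Sutton → Easton (or its reverse).

Shortest round trip = 67 min.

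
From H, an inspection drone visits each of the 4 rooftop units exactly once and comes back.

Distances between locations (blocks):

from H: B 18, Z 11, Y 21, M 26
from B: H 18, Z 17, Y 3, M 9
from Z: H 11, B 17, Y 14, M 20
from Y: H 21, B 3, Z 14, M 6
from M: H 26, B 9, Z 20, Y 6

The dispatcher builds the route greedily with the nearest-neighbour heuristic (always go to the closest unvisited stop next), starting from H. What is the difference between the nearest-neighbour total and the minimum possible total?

The nearest-neighbour route is 5 blocks longer than optimal.

From H: Z=11, B=18, Y=21, M=26 → choose Z (11).
From Z: Y=14, B=17, M=20 → choose Y (14).
From Y: B=3, M=6 → choose B (3).
From B: M=9 → choose M (9).
NN route H → Z → Y → B → M → H costs 63.
Optimal: H → B → Y → M → Z → H costs 58 (by enumerating all 12 distinct tours).
Excess = 63 − 58 = 5.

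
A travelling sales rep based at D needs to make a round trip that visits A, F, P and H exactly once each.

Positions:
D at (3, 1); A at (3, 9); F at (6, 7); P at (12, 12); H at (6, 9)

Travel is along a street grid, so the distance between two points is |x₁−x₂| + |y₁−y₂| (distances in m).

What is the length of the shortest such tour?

40 m — the shortest possible round trip.

D - A - F - P - H - D: 8+5+11+9+11 = 44
D - A - F - H - P - D: 8+5+2+9+20 = 44
D - A - P - F - H - D: 8+12+11+2+11 = 44
D - A - P - H - F - D: 8+12+9+2+9 = 40
D - A - H - F - P - D: 8+3+2+11+20 = 44
D - A - H - P - F - D: 8+3+9+11+9 = 40
D - F - A - P - H - D: 9+5+12+9+11 = 46
D - F - A - H - P - D: 9+5+3+9+20 = 46
D - F - P - A - H - D: 9+11+12+3+11 = 46
D - F - H - A - P - D: 9+2+3+12+20 = 46
D - P - A - F - H - D: 20+12+5+2+11 = 50
D - P - F - A - H - D: 20+11+5+3+11 = 50
The minimum is 40.
One optimal route: D → A → P → H → F → D (or its reverse).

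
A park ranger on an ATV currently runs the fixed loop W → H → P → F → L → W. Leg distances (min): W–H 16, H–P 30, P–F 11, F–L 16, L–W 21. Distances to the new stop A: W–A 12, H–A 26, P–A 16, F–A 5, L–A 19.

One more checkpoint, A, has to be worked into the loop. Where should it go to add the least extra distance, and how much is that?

Insertion cost between consecutive stops i–j is d(i,A) + d(A,j) − d(i,j):
  between W and H: 12 + 26 − 16 = 22
  between H and P: 26 + 16 − 30 = 12
  between P and F: 16 + 5 − 11 = 10
  between F and L: 5 + 19 − 16 = 8
  between L and W: 19 + 12 − 21 = 10
Cheapest insertion is between F and L, adding 8.
New total = 94 + 8 = 102.

+8 min — insert A between F and L.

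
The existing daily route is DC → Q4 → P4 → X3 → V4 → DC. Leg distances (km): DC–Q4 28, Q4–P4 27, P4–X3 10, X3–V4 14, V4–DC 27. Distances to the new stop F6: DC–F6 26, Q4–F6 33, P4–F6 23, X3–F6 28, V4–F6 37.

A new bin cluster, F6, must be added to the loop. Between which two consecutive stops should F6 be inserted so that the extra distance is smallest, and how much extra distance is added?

Minimum extra distance: 29 km, inserting F6 between Q4 and P4.

Insertion cost between consecutive stops i–j is d(i,F6) + d(F6,j) − d(i,j):
  between DC and Q4: 26 + 33 − 28 = 31
  between Q4 and P4: 33 + 23 − 27 = 29
  between P4 and X3: 23 + 28 − 10 = 41
  between X3 and V4: 28 + 37 − 14 = 51
  between V4 and DC: 37 + 26 − 27 = 36
Cheapest insertion is between Q4 and P4, adding 29.
New total = 106 + 29 = 135.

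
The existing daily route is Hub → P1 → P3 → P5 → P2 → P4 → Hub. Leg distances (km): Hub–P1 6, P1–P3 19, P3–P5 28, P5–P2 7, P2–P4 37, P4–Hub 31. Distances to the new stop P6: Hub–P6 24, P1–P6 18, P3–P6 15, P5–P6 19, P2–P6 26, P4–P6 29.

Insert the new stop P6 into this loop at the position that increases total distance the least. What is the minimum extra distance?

Insertion cost between consecutive stops i–j is d(i,P6) + d(P6,j) − d(i,j):
  between Hub and P1: 24 + 18 − 6 = 36
  between P1 and P3: 18 + 15 − 19 = 14
  between P3 and P5: 15 + 19 − 28 = 6
  between P5 and P2: 19 + 26 − 7 = 38
  between P2 and P4: 26 + 29 − 37 = 18
  between P4 and Hub: 29 + 24 − 31 = 22
Cheapest insertion is between P3 and P5, adding 6.
New total = 128 + 6 = 134.

+6 km — insert P6 between P3 and P5.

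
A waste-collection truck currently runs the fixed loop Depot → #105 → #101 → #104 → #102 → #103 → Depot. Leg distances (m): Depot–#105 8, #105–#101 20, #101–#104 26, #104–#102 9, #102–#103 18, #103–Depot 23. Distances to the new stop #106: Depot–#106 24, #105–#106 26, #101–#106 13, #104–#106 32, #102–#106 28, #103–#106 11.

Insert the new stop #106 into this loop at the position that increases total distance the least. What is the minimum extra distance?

Insertion cost between consecutive stops i–j is d(i,#106) + d(#106,j) − d(i,j):
  between Depot and #105: 24 + 26 − 8 = 42
  between #105 and #101: 26 + 13 − 20 = 19
  between #101 and #104: 13 + 32 − 26 = 19
  between #104 and #102: 32 + 28 − 9 = 51
  between #102 and #103: 28 + 11 − 18 = 21
  between #103 and Depot: 11 + 24 − 23 = 12
Cheapest insertion is between #103 and Depot, adding 12.
New total = 104 + 12 = 116.

+12 m — insert #106 between #103 and Depot.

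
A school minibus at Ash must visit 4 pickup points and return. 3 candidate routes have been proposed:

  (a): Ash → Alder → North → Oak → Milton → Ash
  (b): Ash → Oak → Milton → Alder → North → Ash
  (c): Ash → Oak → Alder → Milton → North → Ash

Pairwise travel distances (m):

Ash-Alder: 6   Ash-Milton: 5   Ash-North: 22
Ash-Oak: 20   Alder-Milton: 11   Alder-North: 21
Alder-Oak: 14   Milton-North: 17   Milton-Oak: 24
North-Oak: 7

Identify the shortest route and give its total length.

63 m — (a) is the shortest.

(a): 6 + 21 + 7 + 24 + 5 = 63
(b): 20 + 24 + 11 + 21 + 22 = 98
(c): 20 + 14 + 11 + 17 + 22 = 84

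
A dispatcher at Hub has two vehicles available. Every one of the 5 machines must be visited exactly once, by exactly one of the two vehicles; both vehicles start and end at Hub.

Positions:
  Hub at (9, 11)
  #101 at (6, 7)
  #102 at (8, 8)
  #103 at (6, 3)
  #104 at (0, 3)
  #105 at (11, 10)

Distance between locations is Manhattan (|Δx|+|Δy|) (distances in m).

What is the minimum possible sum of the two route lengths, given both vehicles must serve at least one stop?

Try each way of splitting the stops between the two vehicles (each non-empty) and, for each split, find the best tour for each vehicle:
  {#101} + {#102, #103, #104, #105}: 14 + 38 = 52
  {#102} + {#101, #103, #104, #105}: 8 + 38 = 46
  {#101, #102} + {#103, #104, #105}: 14 + 38 = 52
  {#103} + {#101, #102, #104, #105}: 22 + 38 = 60
  {#101, #103} + {#102, #104, #105}: 22 + 38 = 60
  {#102, #103} + {#101, #104, #105}: 22 + 38 = 60
  … (15 splits in total)
  {#101, #102, #103, #104} + {#105}: 34 + 6 = 40  ← best
Best: vehicle 1 Hub → #101 → #103 → #104 → #102 → Hub = 34; vehicle 2 Hub → #105 → Hub = 6; combined 40.

40 m — the smallest possible combined total.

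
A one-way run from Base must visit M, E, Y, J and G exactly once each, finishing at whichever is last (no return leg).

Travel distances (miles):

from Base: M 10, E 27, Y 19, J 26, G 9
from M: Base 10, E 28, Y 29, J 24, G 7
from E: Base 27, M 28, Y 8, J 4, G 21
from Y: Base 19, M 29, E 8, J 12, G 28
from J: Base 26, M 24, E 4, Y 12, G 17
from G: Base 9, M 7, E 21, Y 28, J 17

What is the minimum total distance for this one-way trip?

46 miles — the minimum one-way total.

There are 5! = 120 possible orderings.
Base→M→E→Y→J→G: 10+28+8+12+17 = 75
Base→M→E→Y→G→J: 10+28+8+28+17 = 91
Base→M→E→J→Y→G: 10+28+4+12+28 = 82
Base→M→E→J→G→Y: 10+28+4+17+28 = 87
Base→M→E→G→Y→J: 10+28+21+28+12 = 99
Base→M→E→G→J→Y: 10+28+21+17+12 = 88
Base→M→Y→E→J→G: 10+29+8+4+17 = 68
Base→M→Y→E→G→J: 10+29+8+21+17 = 85
Base→M→Y→J→E→G: 10+29+12+4+21 = 76
Base→M→Y→J→G→E: 10+29+12+17+21 = 89
Base→M→Y→G→E→J: 10+29+28+21+4 = 92
Base→M→Y→G→J→E: 10+29+28+17+4 = 88
Base→M→J→E→Y→G: 10+24+4+8+28 = 74
Base→M→J→E→G→Y: 10+24+4+21+28 = 87
… (106 more)
Base→M→G→J→E→Y: 10+7+17+4+8 = 46  ← best
The minimum is 46.
One shortest path: Base → M → G → J → E → Y.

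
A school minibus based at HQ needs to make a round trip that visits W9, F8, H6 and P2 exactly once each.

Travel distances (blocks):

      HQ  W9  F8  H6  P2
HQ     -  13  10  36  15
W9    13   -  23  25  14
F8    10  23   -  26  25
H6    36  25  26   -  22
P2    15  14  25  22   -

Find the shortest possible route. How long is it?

There are 12 distinct closed tours to check (reversals are equivalent).
HQ - W9 - F8 - H6 - P2 - HQ: 13+23+26+22+15 = 99
HQ - W9 - F8 - P2 - H6 - HQ: 13+23+25+22+36 = 119
HQ - W9 - H6 - F8 - P2 - HQ: 13+25+26+25+15 = 104
HQ - W9 - H6 - P2 - F8 - HQ: 13+25+22+25+10 = 95
HQ - W9 - P2 - F8 - H6 - HQ: 13+14+25+26+36 = 114
HQ - W9 - P2 - H6 - F8 - HQ: 13+14+22+26+10 = 85
HQ - F8 - W9 - H6 - P2 - HQ: 10+23+25+22+15 = 95
HQ - F8 - W9 - P2 - H6 - HQ: 10+23+14+22+36 = 105
HQ - F8 - H6 - W9 - P2 - HQ: 10+26+25+14+15 = 90
HQ - F8 - P2 - W9 - H6 - HQ: 10+25+14+25+36 = 110
HQ - H6 - W9 - F8 - P2 - HQ: 36+25+23+25+15 = 124
HQ - H6 - F8 - W9 - P2 - HQ: 36+26+23+14+15 = 114
The minimum is 85.
One optimal route: HQ → W9 → P2 → H6 → F8 → HQ (or its reverse).

85 blocks — the shortest possible round trip.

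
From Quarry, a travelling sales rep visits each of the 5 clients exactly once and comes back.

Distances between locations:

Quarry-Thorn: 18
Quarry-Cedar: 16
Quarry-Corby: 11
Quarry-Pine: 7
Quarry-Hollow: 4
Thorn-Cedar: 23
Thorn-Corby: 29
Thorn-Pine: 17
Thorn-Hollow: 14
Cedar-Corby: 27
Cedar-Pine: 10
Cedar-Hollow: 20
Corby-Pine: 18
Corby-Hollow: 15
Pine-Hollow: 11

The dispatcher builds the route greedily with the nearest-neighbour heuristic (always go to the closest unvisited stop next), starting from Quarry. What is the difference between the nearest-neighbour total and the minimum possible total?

8 longer than the optimal tour.

Quarry: Hollow=4, Pine=7, Corby=11, Cedar=16, Thorn=18 ⇒ Hollow
Hollow: Pine=11, Thorn=14, Corby=15, Cedar=20 ⇒ Pine
Pine: Cedar=10, Thorn=17, Corby=18 ⇒ Cedar
Cedar: Thorn=23, Corby=27 ⇒ Thorn
Thorn: Corby=29 ⇒ Corby
NN route Quarry → Hollow → Pine → Cedar → Thorn → Corby → Quarry costs 88.
Optimal: Quarry → Corby → Pine → Cedar → Thorn → Hollow → Quarry costs 80 (by enumerating all 60 distinct tours).
Excess = 88 − 80 = 8.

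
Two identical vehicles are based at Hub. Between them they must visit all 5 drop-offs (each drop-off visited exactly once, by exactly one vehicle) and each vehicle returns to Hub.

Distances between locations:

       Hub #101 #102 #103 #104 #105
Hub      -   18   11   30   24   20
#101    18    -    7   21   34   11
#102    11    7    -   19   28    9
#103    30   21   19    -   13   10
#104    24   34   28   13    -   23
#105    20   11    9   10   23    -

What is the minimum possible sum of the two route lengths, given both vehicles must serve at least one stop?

98 — the smallest possible combined total.

Check every non-empty split of the stops between the two vehicles; for each half take its own optimal tour:
  {#101} + {#102, #103, #104, #105}: 36 + 67 = 103
  {#102} + {#101, #103, #104, #105}: 22 + 76 = 98
  {#101, #102} + {#103, #104, #105}: 36 + 67 = 103
  {#103} + {#101, #102, #104, #105}: 60 + 76 = 136
  {#101, #103} + {#102, #104, #105}: 69 + 67 = 136
  {#102, #103} + {#101, #104, #105}: 60 + 76 = 136
  … (15 splits in total)
Best: vehicle 1 Hub → #102 → Hub = 22; vehicle 2 Hub → #101 → #105 → #103 → #104 → Hub = 76; combined 98.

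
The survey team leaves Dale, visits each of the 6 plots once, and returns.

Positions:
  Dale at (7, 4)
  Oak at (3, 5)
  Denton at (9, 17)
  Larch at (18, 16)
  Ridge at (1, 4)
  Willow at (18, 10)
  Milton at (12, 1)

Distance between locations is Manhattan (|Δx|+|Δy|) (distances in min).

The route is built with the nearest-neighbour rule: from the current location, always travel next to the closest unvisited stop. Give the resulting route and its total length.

68 min along Dale → Oak → Ridge → Milton → Willow → Larch → Denton → Dale.

From Dale: distances to unvisited — Oak=5, Ridge=6, Milton=8, Denton=15, Willow=17, Larch=23. Nearest is Oak (5).
From Oak: distances to unvisited — Ridge=3, Milton=13, Denton=18, Willow=20, Larch=26. Nearest is Ridge (3).
From Ridge: distances to unvisited — Milton=14, Denton=21, Willow=23, Larch=29. Nearest is Milton (14).
From Milton: distances to unvisited — Willow=15, Denton=19, Larch=21. Nearest is Willow (15).
From Willow: distances to unvisited — Larch=6, Denton=16. Nearest is Larch (6).
From Larch: distances to unvisited — Denton=10. Nearest is Denton (10).
Return Denton→Dale: 15.
Total = 5 + 3 + 14 + 15 + 6 + 10 + 15 = 68.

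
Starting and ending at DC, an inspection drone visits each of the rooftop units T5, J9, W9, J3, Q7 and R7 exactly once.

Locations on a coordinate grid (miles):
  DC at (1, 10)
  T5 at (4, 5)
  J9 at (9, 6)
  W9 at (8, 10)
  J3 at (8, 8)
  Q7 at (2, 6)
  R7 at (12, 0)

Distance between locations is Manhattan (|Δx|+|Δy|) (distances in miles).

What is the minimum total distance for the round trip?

42 miles — the shortest possible round trip.

There are 360 distinct closed tours to check (reversals are equivalent).
DC - T5 - J9 - W9 - J3 - Q7 - R7 - DC: 8+6+5+2+8+16+21 = 66
DC - T5 - J9 - W9 - J3 - R7 - Q7 - DC: 8+6+5+2+12+16+5 = 54
DC - T5 - J9 - W9 - Q7 - J3 - R7 - DC: 8+6+5+10+8+12+21 = 70
DC - T5 - J9 - W9 - Q7 - R7 - J3 - DC: 8+6+5+10+16+12+9 = 66
DC - T5 - J9 - W9 - R7 - J3 - Q7 - DC: 8+6+5+14+12+8+5 = 58
DC - T5 - J9 - W9 - R7 - Q7 - J3 - DC: 8+6+5+14+16+8+9 = 66
DC - T5 - J9 - J3 - W9 - Q7 - R7 - DC: 8+6+3+2+10+16+21 = 66
DC - T5 - J9 - J3 - W9 - R7 - Q7 - DC: 8+6+3+2+14+16+5 = 54
… (352 more)
DC - W9 - J3 - J9 - R7 - T5 - Q7 - DC: 7+2+3+9+13+3+5 = 42  ← best
The minimum is 42.
One optimal route: DC → W9 → J3 → J9 → R7 → T5 → Q7 → DC (or its reverse).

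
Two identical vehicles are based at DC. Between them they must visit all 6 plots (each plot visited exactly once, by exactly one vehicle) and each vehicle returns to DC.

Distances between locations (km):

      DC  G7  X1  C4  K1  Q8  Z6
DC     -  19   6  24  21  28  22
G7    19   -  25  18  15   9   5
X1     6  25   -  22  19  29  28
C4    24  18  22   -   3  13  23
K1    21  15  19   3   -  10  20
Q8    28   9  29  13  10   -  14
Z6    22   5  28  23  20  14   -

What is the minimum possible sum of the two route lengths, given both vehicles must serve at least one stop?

85 km — the smallest possible combined total.

Try each way of splitting the stops between the two vehicles (each non-empty) and, for each split, find the best tour for each vehicle:
  {G7} + {X1, C4, K1, Q8, Z6}: 38 + 77 = 115
  {X1} + {G7, C4, K1, Q8, Z6}: 12 + 73 = 85
  {G7, X1} + {C4, K1, Q8, Z6}: 50 + 73 = 123
  {C4} + {G7, X1, K1, Q8, Z6}: 48 + 71 = 119
  {G7, C4} + {X1, K1, Q8, Z6}: 61 + 71 = 132
  {X1, C4} + {G7, K1, Q8, Z6}: 52 + 67 = 119
  … (31 splits in total)
Best: vehicle 1 DC → X1 → DC = 12; vehicle 2 DC → C4 → K1 → Q8 → G7 → Z6 → DC = 73; combined 85.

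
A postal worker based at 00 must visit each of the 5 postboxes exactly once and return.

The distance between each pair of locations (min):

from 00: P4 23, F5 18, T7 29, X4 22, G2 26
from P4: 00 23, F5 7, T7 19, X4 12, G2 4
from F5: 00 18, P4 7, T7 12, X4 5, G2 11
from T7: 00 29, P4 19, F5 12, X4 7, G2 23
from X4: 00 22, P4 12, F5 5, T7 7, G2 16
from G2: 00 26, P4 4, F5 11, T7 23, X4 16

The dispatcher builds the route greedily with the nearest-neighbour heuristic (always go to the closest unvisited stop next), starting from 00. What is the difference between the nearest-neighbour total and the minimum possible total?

1 min longer than the optimal tour.

From 00: F5=18, X4=22, P4=23, G2=26, T7=29 → choose F5 (18).
From F5: X4=5, P4=7, G2=11, T7=12 → choose X4 (5).
From X4: T7=7, P4=12, G2=16 → choose T7 (7).
From T7: P4=19, G2=23 → choose P4 (19).
From P4: G2=4 → choose G2 (4).
NN route 00 → F5 → X4 → T7 → P4 → G2 → 00 costs 79.
Optimal: 00 → T7 → X4 → F5 → P4 → G2 → 00 costs 78 (by enumerating all 60 distinct tours).
Excess = 79 − 78 = 1.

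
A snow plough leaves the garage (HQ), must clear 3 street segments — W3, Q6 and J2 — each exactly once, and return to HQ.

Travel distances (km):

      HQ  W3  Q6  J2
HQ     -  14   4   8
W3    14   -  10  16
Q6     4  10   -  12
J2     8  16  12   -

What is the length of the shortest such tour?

There are 3 distinct closed tours to check (reversals are equivalent).
HQ-W3-Q6-J2-HQ: 14+10+12+8 = 44
HQ-W3-J2-Q6-HQ: 14+16+12+4 = 46
HQ-Q6-W3-J2-HQ: 4+10+16+8 = 38
The minimum is 38.
One optimal route: HQ → Q6 → W3 → J2 → HQ (or its reverse).

38 km — the shortest possible round trip.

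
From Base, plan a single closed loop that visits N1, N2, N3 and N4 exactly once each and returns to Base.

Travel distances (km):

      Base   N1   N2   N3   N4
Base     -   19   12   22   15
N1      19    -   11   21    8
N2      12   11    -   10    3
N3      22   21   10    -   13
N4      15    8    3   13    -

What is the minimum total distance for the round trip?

62 km — the shortest possible round trip.

There are 12 distinct closed tours to check (reversals are equivalent).
Base→N1→N2→N3→N4→Base: 19+11+10+13+15 = 68
Base→N1→N2→N4→N3→Base: 19+11+3+13+22 = 68
Base→N1→N3→N2→N4→Base: 19+21+10+3+15 = 68
Base→N1→N3→N4→N2→Base: 19+21+13+3+12 = 68
Base→N1→N4→N2→N3→Base: 19+8+3+10+22 = 62
Base→N1→N4→N3→N2→Base: 19+8+13+10+12 = 62
Base→N2→N1→N3→N4→Base: 12+11+21+13+15 = 72
Base→N2→N1→N4→N3→Base: 12+11+8+13+22 = 66
Base→N2→N3→N1→N4→Base: 12+10+21+8+15 = 66
Base→N2→N4→N1→N3→Base: 12+3+8+21+22 = 66
Base→N3→N1→N2→N4→Base: 22+21+11+3+15 = 72
Base→N3→N2→N1→N4→Base: 22+10+11+8+15 = 66
The minimum is 62.
One optimal route: Base → N1 → N4 → N2 → N3 → Base (or its reverse).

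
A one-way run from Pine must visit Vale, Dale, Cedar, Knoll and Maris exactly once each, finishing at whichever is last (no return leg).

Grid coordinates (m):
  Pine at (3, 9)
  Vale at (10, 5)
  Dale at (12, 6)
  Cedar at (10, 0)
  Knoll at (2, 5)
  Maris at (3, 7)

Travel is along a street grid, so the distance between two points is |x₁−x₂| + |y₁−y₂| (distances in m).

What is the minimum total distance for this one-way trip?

Shortest open route: 24 m.

There are 5! = 120 possible orderings.
Pine→Vale→Dale→Cedar→Knoll→Maris: 11+3+8+13+3 = 38
Pine→Vale→Dale→Cedar→Maris→Knoll: 11+3+8+14+3 = 39
Pine→Vale→Dale→Knoll→Cedar→Maris: 11+3+11+13+14 = 52
Pine→Vale→Dale→Knoll→Maris→Cedar: 11+3+11+3+14 = 42
Pine→Vale→Dale→Maris→Cedar→Knoll: 11+3+10+14+13 = 51
Pine→Vale→Dale→Maris→Knoll→Cedar: 11+3+10+3+13 = 40
Pine→Vale→Cedar→Dale→Knoll→Maris: 11+5+8+11+3 = 38
Pine→Vale→Cedar→Dale→Maris→Knoll: 11+5+8+10+3 = 37
Pine→Vale→Cedar→Knoll→Dale→Maris: 11+5+13+11+10 = 50
Pine→Vale→Cedar→Knoll→Maris→Dale: 11+5+13+3+10 = 42
Pine→Vale→Cedar→Maris→Dale→Knoll: 11+5+14+10+11 = 51
Pine→Vale→Cedar→Maris→Knoll→Dale: 11+5+14+3+11 = 44
Pine→Vale→Knoll→Dale→Cedar→Maris: 11+8+11+8+14 = 52
Pine→Vale→Knoll→Dale→Maris→Cedar: 11+8+11+10+14 = 54
… (106 more)
Pine→Maris→Knoll→Vale→Dale→Cedar: 2+3+8+3+8 = 24  ← best
The minimum is 24.
One shortest path: Pine → Maris → Knoll → Vale → Dale → Cedar.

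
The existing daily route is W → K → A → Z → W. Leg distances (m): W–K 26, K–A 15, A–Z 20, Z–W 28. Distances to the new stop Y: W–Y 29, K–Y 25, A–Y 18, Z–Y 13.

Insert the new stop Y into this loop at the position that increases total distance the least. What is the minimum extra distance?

Insertion cost between consecutive stops i–j is d(i,Y) + d(Y,j) − d(i,j):
  between W and K: 29 + 25 − 26 = 28
  between K and A: 25 + 18 − 15 = 28
  between A and Z: 18 + 13 − 20 = 11
  between Z and W: 13 + 29 − 28 = 14
Cheapest insertion is between A and Z, adding 11.
New total = 89 + 11 = 100.

+11 m — insert Y between A and Z.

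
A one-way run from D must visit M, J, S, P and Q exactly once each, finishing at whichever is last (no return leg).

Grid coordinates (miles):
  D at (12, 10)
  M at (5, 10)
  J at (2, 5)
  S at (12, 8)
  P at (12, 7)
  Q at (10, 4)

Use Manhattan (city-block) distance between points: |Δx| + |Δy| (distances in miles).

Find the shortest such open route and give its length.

25 miles — the minimum one-way total.

There are 5! = 120 possible orderings.
D → M → J → S → P → Q: 7+8+13+1+5 = 34
D → M → J → S → Q → P: 7+8+13+6+5 = 39
D → M → J → P → S → Q: 7+8+12+1+6 = 34
D → M → J → P → Q → S: 7+8+12+5+6 = 38
D → M → J → Q → S → P: 7+8+9+6+1 = 31
D → M → J → Q → P → S: 7+8+9+5+1 = 30
D → M → S → J → P → Q: 7+9+13+12+5 = 46
D → M → S → J → Q → P: 7+9+13+9+5 = 43
D → M → S → P → J → Q: 7+9+1+12+9 = 38
D → M → S → P → Q → J: 7+9+1+5+9 = 31
D → M → S → Q → J → P: 7+9+6+9+12 = 43
D → M → S → Q → P → J: 7+9+6+5+12 = 39
D → M → P → J → S → Q: 7+10+12+13+6 = 48
D → M → P → J → Q → S: 7+10+12+9+6 = 44
… (106 more)
D → S → P → Q → J → M: 2+1+5+9+8 = 25  ← best
The minimum is 25.
One shortest path: D → S → P → Q → J → M.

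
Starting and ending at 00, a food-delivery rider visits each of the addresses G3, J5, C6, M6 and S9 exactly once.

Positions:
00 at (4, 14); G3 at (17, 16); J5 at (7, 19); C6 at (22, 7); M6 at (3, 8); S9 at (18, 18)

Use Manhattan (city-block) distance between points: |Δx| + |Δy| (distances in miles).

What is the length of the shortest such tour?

There are 60 distinct closed tours to check (reversals are equivalent).
00 → G3 → J5 → C6 → M6 → S9 → 00: 15+13+27+20+25+18 = 118
00 → G3 → J5 → C6 → S9 → M6 → 00: 15+13+27+15+25+7 = 102
00 → G3 → J5 → M6 → C6 → S9 → 00: 15+13+15+20+15+18 = 96
00 → G3 → J5 → M6 → S9 → C6 → 00: 15+13+15+25+15+25 = 108
00 → G3 → J5 → S9 → C6 → M6 → 00: 15+13+12+15+20+7 = 82
00 → G3 → J5 → S9 → M6 → C6 → 00: 15+13+12+25+20+25 = 110
00 → G3 → C6 → J5 → M6 → S9 → 00: 15+14+27+15+25+18 = 114
00 → G3 → C6 → J5 → S9 → M6 → 00: 15+14+27+12+25+7 = 100
00 → G3 → C6 → M6 → J5 → S9 → 00: 15+14+20+15+12+18 = 94
00 → G3 → C6 → M6 → S9 → J5 → 00: 15+14+20+25+12+8 = 94
00 → G3 → C6 → S9 → J5 → M6 → 00: 15+14+15+12+15+7 = 78
00 → G3 → C6 → S9 → M6 → J5 → 00: 15+14+15+25+15+8 = 92
00 → G3 → M6 → J5 → C6 → S9 → 00: 15+22+15+27+15+18 = 112
00 → G3 → M6 → J5 → S9 → C6 → 00: 15+22+15+12+15+25 = 104
… (46 more)
00 → J5 → S9 → G3 → C6 → M6 → 00: 8+12+3+14+20+7 = 64  ← best
The minimum is 64.
One optimal route: 00 → J5 → S9 → G3 → C6 → M6 → 00 (or its reverse).

Shortest round trip = 64 miles.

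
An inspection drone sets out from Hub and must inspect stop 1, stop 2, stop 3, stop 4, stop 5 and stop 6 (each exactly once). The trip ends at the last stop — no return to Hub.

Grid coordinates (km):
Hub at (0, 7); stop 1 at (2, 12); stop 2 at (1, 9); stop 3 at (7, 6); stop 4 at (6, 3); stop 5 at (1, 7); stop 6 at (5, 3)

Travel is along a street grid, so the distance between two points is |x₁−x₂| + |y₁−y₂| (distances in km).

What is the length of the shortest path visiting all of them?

Shortest open route: 23 km.

There are 6! = 720 possible orderings.
Hub → stop 1 → stop 2 → stop 3 → stop 4 → stop 5 → stop 6: 7+4+9+4+9+8 = 41
Hub → stop 1 → stop 2 → stop 3 → stop 4 → stop 6 → stop 5: 7+4+9+4+1+8 = 33
Hub → stop 1 → stop 2 → stop 3 → stop 5 → stop 4 → stop 6: 7+4+9+7+9+1 = 37
Hub → stop 1 → stop 2 → stop 3 → stop 5 → stop 6 → stop 4: 7+4+9+7+8+1 = 36
Hub → stop 1 → stop 2 → stop 3 → stop 6 → stop 4 → stop 5: 7+4+9+5+1+9 = 35
Hub → stop 1 → stop 2 → stop 3 → stop 6 → stop 5 → stop 4: 7+4+9+5+8+9 = 42
Hub → stop 1 → stop 2 → stop 4 → stop 3 → stop 5 → stop 6: 7+4+11+4+7+8 = 41
Hub → stop 1 → stop 2 → stop 4 → stop 3 → stop 6 → stop 5: 7+4+11+4+5+8 = 39
… (712 more)
Hub → stop 5 → stop 2 → stop 1 → stop 3 → stop 4 → stop 6: 1+2+4+11+4+1 = 23  ← best
The minimum is 23.
One shortest path: Hub → stop 5 → stop 2 → stop 1 → stop 3 → stop 4 → stop 6.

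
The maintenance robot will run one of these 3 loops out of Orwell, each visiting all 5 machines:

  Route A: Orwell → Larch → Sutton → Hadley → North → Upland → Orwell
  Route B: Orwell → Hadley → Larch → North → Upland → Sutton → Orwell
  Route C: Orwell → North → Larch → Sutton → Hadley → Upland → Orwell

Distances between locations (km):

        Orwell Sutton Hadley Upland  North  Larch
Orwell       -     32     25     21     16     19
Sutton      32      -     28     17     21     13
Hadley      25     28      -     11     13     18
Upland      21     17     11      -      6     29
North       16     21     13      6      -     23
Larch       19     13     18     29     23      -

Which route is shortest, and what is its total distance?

Shortest is Route A, total 100 km.

Route A: 19 + 13 + 28 + 13 + 6 + 21 = 100
Route B: 25 + 18 + 23 + 6 + 17 + 32 = 121
Route C: 16 + 23 + 13 + 28 + 11 + 21 = 112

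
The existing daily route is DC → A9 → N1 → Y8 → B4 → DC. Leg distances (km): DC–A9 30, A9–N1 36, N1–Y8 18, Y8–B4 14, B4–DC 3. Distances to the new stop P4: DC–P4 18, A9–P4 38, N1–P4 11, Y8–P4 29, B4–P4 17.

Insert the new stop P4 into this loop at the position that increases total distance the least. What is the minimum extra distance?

Insertion cost between consecutive stops i–j is d(i,P4) + d(P4,j) − d(i,j):
  between DC and A9: 18 + 38 − 30 = 26
  between A9 and N1: 38 + 11 − 36 = 13
  between N1 and Y8: 11 + 29 − 18 = 22
  between Y8 and B4: 29 + 17 − 14 = 32
  between B4 and DC: 17 + 18 − 3 = 32
Cheapest insertion is between A9 and N1, adding 13.
New total = 101 + 13 = 114.

+13 km — insert P4 between A9 and N1.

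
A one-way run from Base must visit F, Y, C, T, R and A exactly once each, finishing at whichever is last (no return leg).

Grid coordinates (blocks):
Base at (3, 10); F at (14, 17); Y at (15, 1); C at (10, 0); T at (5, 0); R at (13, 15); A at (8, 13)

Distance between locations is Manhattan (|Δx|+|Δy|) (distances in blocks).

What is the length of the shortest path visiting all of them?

There are 6! = 720 possible orderings.
Base - F - Y - C - T - R - A: 18+17+6+5+23+7 = 76
Base - F - Y - C - T - A - R: 18+17+6+5+16+7 = 69
Base - F - Y - C - R - T - A: 18+17+6+18+23+16 = 98
Base - F - Y - C - R - A - T: 18+17+6+18+7+16 = 82
Base - F - Y - C - A - T - R: 18+17+6+15+16+23 = 95
Base - F - Y - C - A - R - T: 18+17+6+15+7+23 = 86
Base - F - Y - T - C - R - A: 18+17+11+5+18+7 = 76
Base - F - Y - T - C - A - R: 18+17+11+5+15+7 = 73
… (712 more)
Base - A - R - F - Y - C - T: 8+7+3+17+6+5 = 46  ← best
The minimum is 46.
One shortest path: Base → A → R → F → Y → C → T.

46 blocks — the minimum one-way total.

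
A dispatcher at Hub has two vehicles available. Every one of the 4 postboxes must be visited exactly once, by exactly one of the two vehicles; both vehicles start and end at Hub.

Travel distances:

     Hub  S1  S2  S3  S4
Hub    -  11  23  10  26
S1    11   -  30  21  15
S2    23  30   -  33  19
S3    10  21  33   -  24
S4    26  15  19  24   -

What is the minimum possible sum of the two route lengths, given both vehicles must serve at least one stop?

Check every non-empty split of the stops between the two vehicles; for each half take its own optimal tour:
  {S1} + {S2, S3, S4}: 22 + 76 = 98
  {S2} + {S1, S3, S4}: 46 + 60 = 106
  {S1, S2} + {S3, S4}: 64 + 60 = 124
  {S3} + {S1, S2, S4}: 20 + 68 = 88
  {S1, S3} + {S2, S4}: 42 + 68 = 110
  {S2, S3} + {S1, S4}: 66 + 52 = 118
  … (7 splits in total)
Best: vehicle 1 Hub → S3 → Hub = 20; vehicle 2 Hub → S1 → S4 → S2 → Hub = 68; combined 88.

Minimum combined distance: 88.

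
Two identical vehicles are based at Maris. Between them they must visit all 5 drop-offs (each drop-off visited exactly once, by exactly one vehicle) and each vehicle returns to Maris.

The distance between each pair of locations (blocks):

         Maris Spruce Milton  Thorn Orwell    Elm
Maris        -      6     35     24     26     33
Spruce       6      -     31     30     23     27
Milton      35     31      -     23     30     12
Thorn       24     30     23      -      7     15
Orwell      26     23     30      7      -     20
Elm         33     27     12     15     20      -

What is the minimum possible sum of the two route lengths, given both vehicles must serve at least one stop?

Minimum combined distance: 107 blocks.

Check every non-empty split of the stops between the two vehicles; for each half take its own optimal tour:
  {Spruce} + {Milton, Thorn, Orwell, Elm}: 12 + 95 = 107
  {Milton} + {Spruce, Thorn, Orwell, Elm}: 70 + 81 = 151
  {Spruce, Milton} + {Thorn, Orwell, Elm}: 72 + 81 = 153
  {Thorn} + {Spruce, Milton, Orwell, Elm}: 48 + 95 = 143
  {Spruce, Thorn} + {Milton, Orwell, Elm}: 60 + 93 = 153
  {Milton, Thorn} + {Spruce, Orwell, Elm}: 82 + 79 = 161
  … (15 splits in total)
Best: vehicle 1 Maris → Spruce → Maris = 12; vehicle 2 Maris → Milton → Elm → Thorn → Orwell → Maris = 95; combined 107.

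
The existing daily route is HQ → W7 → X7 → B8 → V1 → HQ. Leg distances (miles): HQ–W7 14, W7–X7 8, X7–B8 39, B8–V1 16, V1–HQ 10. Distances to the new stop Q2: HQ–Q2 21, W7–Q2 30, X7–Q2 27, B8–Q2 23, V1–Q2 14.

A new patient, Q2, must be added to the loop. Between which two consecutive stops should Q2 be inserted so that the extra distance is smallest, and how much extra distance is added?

+11 miles — insert Q2 between X7 and B8.

Insertion cost between consecutive stops i–j is d(i,Q2) + d(Q2,j) − d(i,j):
  between HQ and W7: 21 + 30 − 14 = 37
  between W7 and X7: 30 + 27 − 8 = 49
  between X7 and B8: 27 + 23 − 39 = 11
  between B8 and V1: 23 + 14 − 16 = 21
  between V1 and HQ: 14 + 21 − 10 = 25
Cheapest insertion is between X7 and B8, adding 11.
New total = 87 + 11 = 98.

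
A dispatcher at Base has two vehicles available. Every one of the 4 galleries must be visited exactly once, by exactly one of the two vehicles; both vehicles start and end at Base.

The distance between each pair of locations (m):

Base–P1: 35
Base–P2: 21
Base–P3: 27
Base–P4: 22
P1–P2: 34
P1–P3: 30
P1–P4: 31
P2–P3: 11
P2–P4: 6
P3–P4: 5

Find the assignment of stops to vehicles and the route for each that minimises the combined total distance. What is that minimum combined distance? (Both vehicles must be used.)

Try each way of splitting the stops between the two vehicles (each non-empty) and, for each split, find the best tour for each vehicle:
  {P1} + {P2, P3, P4}: 70 + 59 = 129
  {P2} + {P1, P3, P4}: 42 + 92 = 134
  {P1, P2} + {P3, P4}: 90 + 54 = 144
  {P3} + {P1, P2, P4}: 54 + 93 = 147
  {P1, P3} + {P2, P4}: 92 + 49 = 141
  {P2, P3} + {P1, P4}: 59 + 88 = 147
  … (7 splits in total)
Best: vehicle 1 Base → P1 → Base = 70; vehicle 2 Base → P2 → P3 → P4 → Base = 59; combined 129.

129 m — the smallest possible combined total.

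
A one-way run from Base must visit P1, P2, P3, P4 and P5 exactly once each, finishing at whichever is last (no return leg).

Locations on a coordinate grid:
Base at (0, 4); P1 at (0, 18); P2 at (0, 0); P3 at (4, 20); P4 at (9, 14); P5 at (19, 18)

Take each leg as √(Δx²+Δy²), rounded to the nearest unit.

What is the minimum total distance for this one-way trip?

Minimum one-way distance = 45.

There are 5! = 120 possible orderings.
Base - P1 - P2 - P3 - P4 - P5: 14+18+20+8+11 = 71
Base - P1 - P2 - P3 - P5 - P4: 14+18+20+15+11 = 78
Base - P1 - P2 - P4 - P3 - P5: 14+18+17+8+15 = 72
Base - P1 - P2 - P4 - P5 - P3: 14+18+17+11+15 = 75
Base - P1 - P2 - P5 - P3 - P4: 14+18+26+15+8 = 81
Base - P1 - P2 - P5 - P4 - P3: 14+18+26+11+8 = 77
Base - P1 - P3 - P2 - P4 - P5: 14+4+20+17+11 = 66
Base - P1 - P3 - P2 - P5 - P4: 14+4+20+26+11 = 75
Base - P1 - P3 - P4 - P2 - P5: 14+4+8+17+26 = 69
Base - P1 - P3 - P4 - P5 - P2: 14+4+8+11+26 = 63
Base - P1 - P3 - P5 - P2 - P4: 14+4+15+26+17 = 76
Base - P1 - P3 - P5 - P4 - P2: 14+4+15+11+17 = 61
Base - P1 - P4 - P2 - P3 - P5: 14+10+17+20+15 = 76
Base - P1 - P4 - P2 - P5 - P3: 14+10+17+26+15 = 82
… (106 more)
Base - P2 - P1 - P3 - P4 - P5: 4+18+4+8+11 = 45  ← best
The minimum is 45.
One shortest path: Base → P2 → P1 → P3 → P4 → P5.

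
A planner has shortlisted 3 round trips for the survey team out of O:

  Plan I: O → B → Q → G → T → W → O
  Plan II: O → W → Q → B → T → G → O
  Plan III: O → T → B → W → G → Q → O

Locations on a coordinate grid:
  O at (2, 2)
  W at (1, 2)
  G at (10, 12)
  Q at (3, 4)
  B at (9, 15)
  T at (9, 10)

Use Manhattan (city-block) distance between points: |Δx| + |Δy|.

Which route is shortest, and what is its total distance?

Plan I: 20 + 17 + 15 + 3 + 16 + 1 = 72
Plan II: 1 + 4 + 17 + 5 + 3 + 18 = 48
Plan III: 15 + 5 + 21 + 19 + 15 + 3 = 78

48 — Plan II is the shortest.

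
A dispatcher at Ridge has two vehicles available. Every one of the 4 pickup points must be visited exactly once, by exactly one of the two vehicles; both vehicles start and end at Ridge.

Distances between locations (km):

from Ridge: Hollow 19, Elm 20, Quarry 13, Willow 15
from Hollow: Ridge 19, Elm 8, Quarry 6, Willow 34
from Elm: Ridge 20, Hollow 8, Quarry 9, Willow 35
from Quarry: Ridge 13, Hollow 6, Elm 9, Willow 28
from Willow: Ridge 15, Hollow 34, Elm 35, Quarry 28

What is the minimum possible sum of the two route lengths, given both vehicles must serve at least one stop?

There are 2^3 − 1 = 7 ways to divide the 4 stops into two non-empty groups. For each, the best each vehicle can do is its own shortest tour through its group:
  {Hollow} + {Elm, Quarry, Willow}: 38 + 72 = 110
  {Elm} + {Hollow, Quarry, Willow}: 40 + 68 = 108
  {Hollow, Elm} + {Quarry, Willow}: 47 + 56 = 103
  {Quarry} + {Hollow, Elm, Willow}: 26 + 77 = 103
  {Hollow, Quarry} + {Elm, Willow}: 38 + 70 = 108
  {Elm, Quarry} + {Hollow, Willow}: 42 + 68 = 110
  … (7 splits in total)
  {Hollow, Elm, Quarry} + {Willow}: 47 + 30 = 77  ← best
Best: vehicle 1 Ridge → Elm → Hollow → Quarry → Ridge = 47; vehicle 2 Ridge → Willow → Ridge = 30; combined 77.

Minimum combined distance: 77 km.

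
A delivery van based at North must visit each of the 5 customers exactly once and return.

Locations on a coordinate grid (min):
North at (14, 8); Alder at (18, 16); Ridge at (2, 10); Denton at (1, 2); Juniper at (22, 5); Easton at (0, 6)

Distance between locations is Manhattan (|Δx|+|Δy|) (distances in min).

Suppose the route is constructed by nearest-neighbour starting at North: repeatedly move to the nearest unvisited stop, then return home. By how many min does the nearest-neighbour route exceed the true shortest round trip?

The nearest-neighbour route is 2 min longer than optimal.

From North: Juniper=11, Alder=12, Ridge=14, Easton=16, Denton=19 → choose Juniper (11).
From Juniper: Alder=15, Easton=23, Denton=24, Ridge=25 → choose Alder (15).
From Alder: Ridge=22, Easton=28, Denton=31 → choose Ridge (22).
From Ridge: Easton=6, Denton=9 → choose Easton (6).
From Easton: Denton=5 → choose Denton (5).
NN route North → Juniper → Alder → Ridge → Easton → Denton → North costs 78.
Optimal: North → Alder → Juniper → Denton → Easton → Ridge → North costs 76 (by enumerating all 60 distinct tours).
Excess = 78 − 76 = 2.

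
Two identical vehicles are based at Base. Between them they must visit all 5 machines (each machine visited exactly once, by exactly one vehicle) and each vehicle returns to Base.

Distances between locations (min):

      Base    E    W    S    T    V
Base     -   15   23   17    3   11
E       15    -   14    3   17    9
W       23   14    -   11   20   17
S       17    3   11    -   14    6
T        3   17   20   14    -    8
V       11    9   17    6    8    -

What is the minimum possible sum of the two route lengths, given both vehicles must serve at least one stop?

Minimum combined distance: 63 min.

There are 2^4 − 1 = 15 ways to divide the 5 stops into two non-empty groups. For each, the best each vehicle can do is its own shortest tour through its group:
  {E} + {W, S, T, V}: 30 + 51 = 81
  {W} + {E, S, T, V}: 46 + 35 = 81
  {E, W} + {S, T, V}: 52 + 34 = 86
  {S} + {E, W, T, V}: 34 + 57 = 91
  {E, S} + {W, T, V}: 35 + 51 = 86
  {W, S} + {E, T, V}: 51 + 35 = 86
  … (15 splits in total)
  {T} + {E, W, S, V}: 6 + 57 = 63  ← best
Best: vehicle 1 Base → T → Base = 6; vehicle 2 Base → E → W → S → V → Base = 57; combined 63.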